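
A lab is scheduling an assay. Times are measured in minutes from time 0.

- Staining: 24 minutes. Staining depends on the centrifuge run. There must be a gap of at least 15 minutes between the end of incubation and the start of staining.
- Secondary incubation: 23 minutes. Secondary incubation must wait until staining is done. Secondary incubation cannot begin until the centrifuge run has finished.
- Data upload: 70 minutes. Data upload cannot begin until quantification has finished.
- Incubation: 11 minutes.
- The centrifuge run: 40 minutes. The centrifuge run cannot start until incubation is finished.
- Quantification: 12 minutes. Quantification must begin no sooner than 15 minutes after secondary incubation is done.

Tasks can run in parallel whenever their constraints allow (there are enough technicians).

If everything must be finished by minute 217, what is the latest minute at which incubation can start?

Nothing follows data upload; the deadline of minute 217 is its only limit. It must start by 217 − 70 = minute 147.
Quantification must finish before data upload (must start by minute 147). With a 12-minute duration, quantification must start by 147 − 12 = minute 135.
Secondary incubation must finish before quantification (must start by minute 135, minus 15-minute gap → minute 120). With a 23-minute duration, secondary incubation must start by 120 − 23 = minute 97.
Staining must finish before secondary incubation (must start by minute 97). With a 24-minute duration, staining must start by 97 − 24 = minute 73.
For the centrifuge run: staining (must start by minute 73); secondary incubation (must start by minute 97). The most restrictive is minute 73; with a 40-minute duration, the centrifuge run must start by minute 33.
Incubation has several dependents: the centrifuge run (must start by minute 33); staining (must start by minute 73, minus 15-minute gap → minute 58). The earliest of those limits is minute 33, so incubation must start by 33 − 11 = minute 22.

22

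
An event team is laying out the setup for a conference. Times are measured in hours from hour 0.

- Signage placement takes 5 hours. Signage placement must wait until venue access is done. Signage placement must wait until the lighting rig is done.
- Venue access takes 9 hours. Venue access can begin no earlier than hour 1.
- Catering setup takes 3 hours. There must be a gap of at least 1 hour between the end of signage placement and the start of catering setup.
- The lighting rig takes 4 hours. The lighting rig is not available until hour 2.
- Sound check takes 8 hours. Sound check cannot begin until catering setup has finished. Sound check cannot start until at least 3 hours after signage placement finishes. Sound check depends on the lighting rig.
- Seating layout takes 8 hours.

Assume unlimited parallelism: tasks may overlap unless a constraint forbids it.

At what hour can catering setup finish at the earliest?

The lighting rig cannot begin until its own release at hour 2. It runs from hour 2 to 2 + 4 = hour 6.
Venue access cannot begin until its own release at hour 1. It runs from hour 1 to 1 + 9 = hour 10.
Signage placement needs all of venue access (finishes hour 10); the lighting rig (finishes hour 6). That puts its earliest start at hour 10; it finishes at 10 + 5 = hour 15.
After signage placement (finishes hour 15, plus 1-hour gap → hour 16), catering setup can start at hour 16 and finishes at hour 19.

19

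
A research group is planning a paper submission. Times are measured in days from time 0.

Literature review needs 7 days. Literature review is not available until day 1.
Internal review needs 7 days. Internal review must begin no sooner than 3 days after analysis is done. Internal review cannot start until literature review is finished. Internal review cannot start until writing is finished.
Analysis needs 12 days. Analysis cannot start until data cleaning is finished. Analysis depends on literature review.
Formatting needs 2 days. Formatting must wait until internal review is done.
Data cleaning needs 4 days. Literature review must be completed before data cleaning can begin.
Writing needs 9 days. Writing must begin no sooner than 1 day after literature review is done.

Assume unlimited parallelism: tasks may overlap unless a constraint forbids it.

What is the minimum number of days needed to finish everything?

36

Literature review cannot begin until its own release at day 1. It runs from day 1 to 1 + 7 = day 8.
Writing cannot begin until literature review (finishes day 8, plus 1-day gap → day 9). It runs from day 9 to 9 + 9 = day 18.
After literature review (finishes day 8), data cleaning can start at day 8 and finishes at day 12.
For analysis: data cleaning (finishes day 12); literature review (finishes day 8). Taking the maximum gives a start of day 12, and it finishes at 12 + 12 = day 24.
Internal review has to wait for analysis (finishes day 24, plus 3-day gap → day 27); literature review (finishes day 8); writing (finishes day 18). The latest of these is day 27, so internal review runs day 27 to 27 + 7 = day 34.
Formatting waits on internal review (finishes day 34), so it starts at day 34 and finishes at 34 + 2 = day 36.
All tasks are finished once the last one completes. Finish times: Literature review at 8, Data cleaning at 12, Analysis at 24, Writing at 18, Internal review at 34, Formatting at 36. The latest is day 36.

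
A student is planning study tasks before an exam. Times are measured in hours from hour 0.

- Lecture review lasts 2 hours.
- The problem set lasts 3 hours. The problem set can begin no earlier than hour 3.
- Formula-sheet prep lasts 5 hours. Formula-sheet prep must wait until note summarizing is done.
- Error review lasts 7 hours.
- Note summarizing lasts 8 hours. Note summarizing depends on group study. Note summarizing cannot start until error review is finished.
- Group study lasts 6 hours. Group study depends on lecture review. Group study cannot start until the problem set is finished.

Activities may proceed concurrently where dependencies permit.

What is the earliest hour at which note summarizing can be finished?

Error review can start immediately at hour 0; it finishes at hour 7.
The problem set cannot begin until its own release at hour 3. It runs from hour 3 to 3 + 3 = hour 6.
Lecture review can start immediately at hour 0; it finishes at hour 2.
For group study: lecture review (finishes hour 2); the problem set (finishes hour 6). Taking the maximum gives a start of hour 6, and it finishes at 6 + 6 = hour 12.
Note summarizing needs all of group study (finishes hour 12); error review (finishes hour 7). That puts its earliest start at hour 12; it finishes at 12 + 8 = hour 20.

20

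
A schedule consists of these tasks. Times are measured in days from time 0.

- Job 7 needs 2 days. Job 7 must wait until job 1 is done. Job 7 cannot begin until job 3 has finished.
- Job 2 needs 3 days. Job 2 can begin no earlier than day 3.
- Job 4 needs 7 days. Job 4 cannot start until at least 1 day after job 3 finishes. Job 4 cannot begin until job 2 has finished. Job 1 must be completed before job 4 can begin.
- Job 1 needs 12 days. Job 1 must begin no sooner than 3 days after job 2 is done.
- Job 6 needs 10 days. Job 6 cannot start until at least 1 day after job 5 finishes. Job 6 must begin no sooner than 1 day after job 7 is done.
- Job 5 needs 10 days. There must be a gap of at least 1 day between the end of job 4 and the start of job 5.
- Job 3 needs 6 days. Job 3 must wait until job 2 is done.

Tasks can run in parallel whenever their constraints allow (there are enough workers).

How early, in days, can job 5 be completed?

Job 2 waits on its own release at day 3, so it starts at day 3 and finishes at 3 + 3 = day 6.
Job 3 cannot begin until job 2 (finishes day 6). It runs from day 6 to 6 + 6 = day 12.
After job 2 (finishes day 6, plus 3-day gap → day 9), job 1 can start at day 9 and finishes at day 21.
Job 4 cannot start until job 3 (finishes day 12, plus 1-day gap → day 13); job 2 (finishes day 6); job 1 (finishes day 21). The controlling bound is day 21, so job 4 finishes at 21 + 7 = day 28.
Job 5 cannot begin until job 4 (finishes day 28, plus 1-day gap → day 29). It runs from day 29 to 29 + 10 = day 39.

39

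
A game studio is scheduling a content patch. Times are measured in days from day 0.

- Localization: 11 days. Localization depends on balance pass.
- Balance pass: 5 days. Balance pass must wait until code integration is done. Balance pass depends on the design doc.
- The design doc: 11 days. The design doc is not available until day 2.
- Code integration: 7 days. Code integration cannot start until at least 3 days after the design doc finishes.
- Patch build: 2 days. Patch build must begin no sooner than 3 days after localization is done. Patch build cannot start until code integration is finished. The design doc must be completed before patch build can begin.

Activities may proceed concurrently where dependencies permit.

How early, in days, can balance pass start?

23

The design doc waits on its own release at day 2, so it starts at day 2 and finishes at 2 + 11 = day 13.
After the design doc (finishes day 13, plus 3-day gap → day 16), code integration can start at day 16 and finishes at day 23.
Balance pass waits on code integration (finishes day 23); the design doc (finishes day 13). The latest of these is day 23, which is the earliest balance pass can start.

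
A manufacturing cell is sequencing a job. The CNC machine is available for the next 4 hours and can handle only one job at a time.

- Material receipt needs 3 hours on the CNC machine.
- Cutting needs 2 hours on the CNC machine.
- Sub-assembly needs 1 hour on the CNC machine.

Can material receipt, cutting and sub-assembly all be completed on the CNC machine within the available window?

Running back to back, the jobs need 3 + 2 + 1 = 6 hours on the CNC machine.
Since 6 > 4, they cannot all fit.

No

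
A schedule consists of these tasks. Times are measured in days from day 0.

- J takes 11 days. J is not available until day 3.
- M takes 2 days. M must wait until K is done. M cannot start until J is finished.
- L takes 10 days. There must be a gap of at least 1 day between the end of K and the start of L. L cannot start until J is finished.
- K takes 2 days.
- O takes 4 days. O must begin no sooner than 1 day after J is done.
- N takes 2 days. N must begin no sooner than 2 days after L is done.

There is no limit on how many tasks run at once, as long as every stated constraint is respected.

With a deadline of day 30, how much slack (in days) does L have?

2

Nothing blocks K, so it runs from day 0 to day 2.
After its own release at day 3, J can start at day 3 and finishes at day 14.
For L: K (finishes day 2, plus 1-day gap → day 3); J (finishes day 14). Taking the maximum gives a start of day 14, and it finishes at 14 + 10 = day 24.

Working backward from the deadline:
N must finish by day 30; it takes 2 days, so it must start by 30 − 2 = day 28.
Since N (must start by day 28, minus 2-day gap → day 26) depends on it, L must finish by day 26. Backing off its 10-day duration gives a latest start of day 16.
So L can start as early as day 14 and as late as day 16, giving 16 − 14 = 2 days of slack.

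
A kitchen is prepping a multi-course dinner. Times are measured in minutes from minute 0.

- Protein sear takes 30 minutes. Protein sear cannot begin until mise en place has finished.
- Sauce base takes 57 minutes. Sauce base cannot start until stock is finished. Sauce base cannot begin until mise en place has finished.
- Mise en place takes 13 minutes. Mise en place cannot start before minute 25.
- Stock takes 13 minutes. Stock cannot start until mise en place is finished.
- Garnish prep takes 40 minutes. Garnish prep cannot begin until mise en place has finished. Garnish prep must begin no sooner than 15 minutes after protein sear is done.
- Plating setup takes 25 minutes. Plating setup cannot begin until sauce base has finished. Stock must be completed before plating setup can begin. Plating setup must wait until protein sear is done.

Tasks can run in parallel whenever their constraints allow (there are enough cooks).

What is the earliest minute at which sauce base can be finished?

After its own release at minute 25, mise en place can start at minute 25 and finishes at minute 38.
Stock waits on mise en place (finishes minute 38), so it starts at minute 38 and finishes at 38 + 13 = minute 51.
Sauce base cannot start until stock (finishes minute 51); mise en place (finishes minute 38). The controlling bound is minute 51, so sauce base finishes at 51 + 57 = minute 108.

108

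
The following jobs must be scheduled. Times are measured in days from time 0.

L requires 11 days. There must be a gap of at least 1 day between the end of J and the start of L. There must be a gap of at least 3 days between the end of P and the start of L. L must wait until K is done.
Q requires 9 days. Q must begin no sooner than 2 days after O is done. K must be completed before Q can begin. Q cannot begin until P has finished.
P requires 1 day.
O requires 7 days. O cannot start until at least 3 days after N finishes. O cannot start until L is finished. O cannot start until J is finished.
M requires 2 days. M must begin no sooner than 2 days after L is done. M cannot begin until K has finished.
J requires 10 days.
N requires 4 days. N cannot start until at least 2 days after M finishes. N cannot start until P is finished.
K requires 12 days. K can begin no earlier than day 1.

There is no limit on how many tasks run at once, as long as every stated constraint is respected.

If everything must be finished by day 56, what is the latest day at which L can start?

Nothing follows Q; the deadline of day 56 is its only limit. It must start by 56 − 9 = day 47.
O has to be done before Q (must start by day 47, minus 2-day gap → day 45). That means finishing by day 45, i.e. starting by 45 − 7 = day 38.
N feeds into O (must start by day 38, minus 3-day gap → day 35); so N must finish by day 35 and therefore start by day 31.
M must finish before N (must start by day 31, minus 2-day gap → day 29). With a 2-day duration, M must start by 29 − 2 = day 27.
L feeds M (must start by day 27, minus 2-day gap → day 25); O (must start by day 38). Taking the minimum, L must finish by day 25 and start by 25 − 11 = day 14.

14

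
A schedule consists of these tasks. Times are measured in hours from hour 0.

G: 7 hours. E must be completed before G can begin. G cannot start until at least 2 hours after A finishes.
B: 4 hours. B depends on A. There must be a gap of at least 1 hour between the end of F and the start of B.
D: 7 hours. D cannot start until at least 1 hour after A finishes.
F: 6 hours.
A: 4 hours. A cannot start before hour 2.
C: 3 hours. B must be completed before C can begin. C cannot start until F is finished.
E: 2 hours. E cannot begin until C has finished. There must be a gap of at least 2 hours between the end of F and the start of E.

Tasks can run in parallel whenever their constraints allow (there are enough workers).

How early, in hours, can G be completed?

F can start immediately at hour 0; it finishes at hour 6.
A waits on its own release at hour 2, so it starts at hour 2 and finishes at 2 + 4 = hour 6.
B needs all of A (finishes hour 6); F (finishes hour 6, plus 1-hour gap → hour 7). That puts its earliest start at hour 7; it finishes at 7 + 4 = hour 11.
C needs all of B (finishes hour 11); F (finishes hour 6). That puts its earliest start at hour 11; it finishes at 11 + 3 = hour 14.
E needs all of C (finishes hour 14); F (finishes hour 6, plus 2-hour gap → hour 8). That puts its earliest start at hour 14; it finishes at 14 + 2 = hour 16.
G cannot start until E (finishes hour 16); A (finishes hour 6, plus 2-hour gap → hour 8). The controlling bound is hour 16, so G finishes at 16 + 7 = hour 23.

23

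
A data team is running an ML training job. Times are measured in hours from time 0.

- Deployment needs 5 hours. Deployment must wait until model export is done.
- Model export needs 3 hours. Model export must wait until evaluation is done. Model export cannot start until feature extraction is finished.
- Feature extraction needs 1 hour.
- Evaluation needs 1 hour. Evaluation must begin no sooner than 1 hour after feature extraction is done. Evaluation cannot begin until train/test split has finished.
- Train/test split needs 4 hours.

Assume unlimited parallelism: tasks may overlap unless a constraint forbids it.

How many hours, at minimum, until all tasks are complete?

13

Nothing blocks train/test split, so it runs from hour 0 to hour 4.
Nothing blocks feature extraction, so it runs from hour 0 to hour 1.
For evaluation: feature extraction (finishes hour 1, plus 1-hour gap → hour 2); train/test split (finishes hour 4). Taking the maximum gives a start of hour 4, and it finishes at 4 + 1 = hour 5.
Model export cannot start until evaluation (finishes hour 5); feature extraction (finishes hour 1). The controlling bound is hour 5, so model export finishes at 5 + 3 = hour 8.
Deployment waits on model export (finishes hour 8), so it starts at hour 8 and finishes at 8 + 5 = hour 13.
All tasks are finished once the last one completes. Finish times: Feature extraction at 1, Train/test split at 4, Evaluation at 5, Model export at 8, Deployment at 13. The latest is hour 13.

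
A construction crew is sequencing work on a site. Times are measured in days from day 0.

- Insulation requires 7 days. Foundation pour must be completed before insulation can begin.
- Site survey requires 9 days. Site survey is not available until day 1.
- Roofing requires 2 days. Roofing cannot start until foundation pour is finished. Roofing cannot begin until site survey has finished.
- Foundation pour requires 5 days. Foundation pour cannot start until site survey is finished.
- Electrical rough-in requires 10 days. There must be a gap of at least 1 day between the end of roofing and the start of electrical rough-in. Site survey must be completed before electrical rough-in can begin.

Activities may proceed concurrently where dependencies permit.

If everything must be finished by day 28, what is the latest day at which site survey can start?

Nothing follows electrical rough-in; the deadline of day 28 is its only limit. It must start by 28 − 10 = day 18.
Since electrical rough-in (must start by day 18, minus 1-day gap → day 17) depends on it, roofing must finish by day 17. Backing off its 2-day duration gives a latest start of day 15.
To finish by day 28, insulation (duration 7) must start no later than day 21.
For foundation pour: roofing (must start by day 15); insulation (must start by day 21). The most restrictive is day 15; with a 5-day duration, foundation pour must start by day 10.
Site survey has several dependents: foundation pour (must start by day 10); roofing (must start by day 15); electrical rough-in (must start by day 18). The earliest of those limits is day 10, so site survey must start by 10 − 9 = day 1.

1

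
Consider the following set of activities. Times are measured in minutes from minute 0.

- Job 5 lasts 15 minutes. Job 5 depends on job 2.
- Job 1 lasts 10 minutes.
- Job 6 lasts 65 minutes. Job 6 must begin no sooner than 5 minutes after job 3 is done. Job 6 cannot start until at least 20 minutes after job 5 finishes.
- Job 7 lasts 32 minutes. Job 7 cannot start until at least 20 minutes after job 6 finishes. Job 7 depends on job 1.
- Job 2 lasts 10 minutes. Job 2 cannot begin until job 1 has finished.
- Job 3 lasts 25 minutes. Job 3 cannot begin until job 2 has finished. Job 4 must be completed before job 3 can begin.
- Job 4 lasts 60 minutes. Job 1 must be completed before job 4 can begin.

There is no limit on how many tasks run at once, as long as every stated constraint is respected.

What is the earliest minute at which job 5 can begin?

Job 1 can start immediately at minute 0; it finishes at minute 10.
Job 2 waits on job 1 (finishes minute 10), so it starts at minute 10 and finishes at 10 + 10 = minute 20.
Job 5 waits on job 2 (finishes minute 20), so the earliest it can start is minute 20.

20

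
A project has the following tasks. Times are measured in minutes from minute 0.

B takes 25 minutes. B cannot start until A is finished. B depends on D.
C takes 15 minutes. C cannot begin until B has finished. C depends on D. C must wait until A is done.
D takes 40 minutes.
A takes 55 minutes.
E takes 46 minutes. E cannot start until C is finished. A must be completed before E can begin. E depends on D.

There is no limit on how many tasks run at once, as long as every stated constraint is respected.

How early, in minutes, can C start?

80

D has no prerequisites, so it starts at minute 0 and finishes at minute 40.
A can start immediately at minute 0; it finishes at minute 55.
For B: A (finishes minute 55); D (finishes minute 40). Taking the maximum gives a start of minute 55, and it finishes at 55 + 25 = minute 80.
C waits on B (finishes minute 80); D (finishes minute 40); A (finishes minute 55). The latest of these is minute 80, which is the earliest C can start.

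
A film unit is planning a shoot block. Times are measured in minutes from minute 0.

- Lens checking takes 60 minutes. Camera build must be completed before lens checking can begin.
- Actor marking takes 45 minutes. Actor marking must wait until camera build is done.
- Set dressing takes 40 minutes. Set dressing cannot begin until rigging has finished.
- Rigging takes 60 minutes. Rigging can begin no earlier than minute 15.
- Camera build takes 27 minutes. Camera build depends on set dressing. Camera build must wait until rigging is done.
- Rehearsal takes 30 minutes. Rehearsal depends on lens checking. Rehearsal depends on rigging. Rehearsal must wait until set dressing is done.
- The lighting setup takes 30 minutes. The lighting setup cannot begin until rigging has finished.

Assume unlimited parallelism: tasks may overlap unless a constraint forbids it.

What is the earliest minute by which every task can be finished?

232

After its own release at minute 15, rigging can start at minute 15 and finishes at minute 75.
The lighting setup cannot begin until rigging (finishes minute 75). It runs from minute 75 to 75 + 30 = minute 105.
Set dressing waits on rigging (finishes minute 75), so it starts at minute 75 and finishes at 75 + 40 = minute 115.
Camera build needs all of set dressing (finishes minute 115); rigging (finishes minute 75). That puts its earliest start at minute 115; it finishes at 115 + 27 = minute 142.
After camera build (finishes minute 142), actor marking can start at minute 142 and finishes at minute 187.
Lens checking cannot begin until camera build (finishes minute 142). It runs from minute 142 to 142 + 60 = minute 202.
Rehearsal cannot start until lens checking (finishes minute 202); rigging (finishes minute 75); set dressing (finishes minute 115). The controlling bound is minute 202, so rehearsal finishes at 202 + 30 = minute 232.
All tasks are finished once the last one completes. Finish times: Rigging at 75, Set dressing at 115, The lighting setup at 105, Camera build at 142, Lens checking at 202, Actor marking at 187, Rehearsal at 232. The latest is minute 232.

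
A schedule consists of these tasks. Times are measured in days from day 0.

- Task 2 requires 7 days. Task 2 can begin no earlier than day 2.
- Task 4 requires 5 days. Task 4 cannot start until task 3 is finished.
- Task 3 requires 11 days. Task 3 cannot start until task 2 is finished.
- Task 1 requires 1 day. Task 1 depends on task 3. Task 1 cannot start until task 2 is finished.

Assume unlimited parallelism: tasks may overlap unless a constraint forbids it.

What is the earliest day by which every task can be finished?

25

Task 2 waits on its own release at day 2, so it starts at day 2 and finishes at 2 + 7 = day 9.
Task 3 cannot begin until task 2 (finishes day 9). It runs from day 9 to 9 + 11 = day 20.
Task 4 cannot begin until task 3 (finishes day 20). It runs from day 20 to 20 + 5 = day 25.
Task 1 needs all of task 3 (finishes day 20); task 2 (finishes day 9). That puts its earliest start at day 20; it finishes at 20 + 1 = day 21.
All tasks are finished once the last one completes. Finish times: Task 1 at 21, Task 2 at 9, Task 3 at 20, Task 4 at 25. The latest is day 25.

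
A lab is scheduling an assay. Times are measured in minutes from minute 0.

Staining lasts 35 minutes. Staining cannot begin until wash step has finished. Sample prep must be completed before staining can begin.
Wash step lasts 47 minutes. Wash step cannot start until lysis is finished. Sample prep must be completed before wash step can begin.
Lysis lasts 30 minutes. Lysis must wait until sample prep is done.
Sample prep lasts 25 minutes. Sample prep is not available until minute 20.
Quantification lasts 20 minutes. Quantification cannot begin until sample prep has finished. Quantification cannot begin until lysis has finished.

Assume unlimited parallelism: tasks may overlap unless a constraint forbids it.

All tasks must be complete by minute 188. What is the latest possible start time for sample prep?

51

Staining must finish by minute 188; it takes 35 minutes, so it must start by 188 − 35 = minute 153.
Since staining (must start by minute 153) depends on it, wash step must finish by minute 153. Backing off its 47-minute duration gives a latest start of minute 106.
Quantification must finish by minute 188; it takes 20 minutes, so it must start by 188 − 20 = minute 168.
Lysis has several dependents: wash step (must start by minute 106); quantification (must start by minute 168). The earliest of those limits is minute 106, so lysis must start by 106 − 30 = minute 76.
Sample prep must finish in time for lysis (must start by minute 76); wash step (must start by minute 106); staining (must start by minute 153); quantification (must start by minute 168). The tightest is minute 76, so sample prep must start by 76 − 25 = minute 51.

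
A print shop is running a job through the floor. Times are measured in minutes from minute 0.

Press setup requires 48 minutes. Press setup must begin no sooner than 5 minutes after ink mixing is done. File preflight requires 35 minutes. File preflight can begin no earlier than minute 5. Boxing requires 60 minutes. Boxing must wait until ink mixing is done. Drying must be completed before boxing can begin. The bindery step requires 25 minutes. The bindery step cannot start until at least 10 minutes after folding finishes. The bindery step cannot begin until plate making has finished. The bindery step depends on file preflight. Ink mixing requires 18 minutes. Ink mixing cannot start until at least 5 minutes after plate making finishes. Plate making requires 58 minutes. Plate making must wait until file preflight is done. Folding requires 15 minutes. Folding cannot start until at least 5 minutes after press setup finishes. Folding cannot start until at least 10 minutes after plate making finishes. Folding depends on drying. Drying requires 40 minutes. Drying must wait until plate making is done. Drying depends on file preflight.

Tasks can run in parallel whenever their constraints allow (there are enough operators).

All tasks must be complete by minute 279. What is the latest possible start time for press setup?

To finish by minute 279, the bindery step (duration 25) must start no later than minute 254.
Folding must finish before the bindery step (must start by minute 254, minus 10-minute gap → minute 244). With a 15-minute duration, folding must start by 244 − 15 = minute 229.
Press setup has to be done before folding (must start by minute 229, minus 5-minute gap → minute 224). That means finishing by minute 224, i.e. starting by 224 − 48 = minute 176.

176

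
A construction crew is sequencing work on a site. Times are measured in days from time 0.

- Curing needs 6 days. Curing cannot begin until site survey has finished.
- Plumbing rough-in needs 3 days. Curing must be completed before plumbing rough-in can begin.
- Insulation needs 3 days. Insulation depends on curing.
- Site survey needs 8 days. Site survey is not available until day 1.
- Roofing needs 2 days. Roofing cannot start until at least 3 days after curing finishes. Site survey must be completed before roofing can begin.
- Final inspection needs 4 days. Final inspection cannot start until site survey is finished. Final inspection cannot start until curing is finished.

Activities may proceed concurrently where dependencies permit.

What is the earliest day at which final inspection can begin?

Site survey cannot begin until its own release at day 1. It runs from day 1 to 1 + 8 = day 9.
Curing waits on site survey (finishes day 9), so it starts at day 9 and finishes at 9 + 6 = day 15.
Final inspection waits on site survey (finishes day 9); curing (finishes day 15). The latest of these is day 15, which is the earliest final inspection can start.

15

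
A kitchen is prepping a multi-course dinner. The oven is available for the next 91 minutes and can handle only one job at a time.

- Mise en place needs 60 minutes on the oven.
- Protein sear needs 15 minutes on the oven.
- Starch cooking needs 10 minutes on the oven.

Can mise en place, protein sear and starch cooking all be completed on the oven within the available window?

Yes

Running back to back, the jobs need 60 + 15 + 10 = 85 minutes on the oven.
Since 85 ≤ 91, they fit within the window.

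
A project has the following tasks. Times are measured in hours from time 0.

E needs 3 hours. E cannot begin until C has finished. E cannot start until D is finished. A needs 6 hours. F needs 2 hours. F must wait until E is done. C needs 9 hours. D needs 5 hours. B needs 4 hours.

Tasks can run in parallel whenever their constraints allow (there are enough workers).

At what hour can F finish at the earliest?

14

Nothing blocks D, so it runs from hour 0 to hour 5.
C has no prerequisites, so it starts at hour 0 and finishes at hour 9.
E has to wait for C (finishes hour 9); D (finishes hour 5). The latest of these is hour 9, so E runs hour 9 to 9 + 3 = hour 12.
After E (finishes hour 12), F can start at hour 12 and finishes at hour 14.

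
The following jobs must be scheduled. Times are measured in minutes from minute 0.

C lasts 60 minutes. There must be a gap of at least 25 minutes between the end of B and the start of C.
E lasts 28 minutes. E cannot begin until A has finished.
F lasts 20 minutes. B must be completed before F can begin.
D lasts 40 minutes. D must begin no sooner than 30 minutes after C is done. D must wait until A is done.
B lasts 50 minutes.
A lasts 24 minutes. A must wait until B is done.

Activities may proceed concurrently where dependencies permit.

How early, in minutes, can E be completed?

102

Nothing blocks B, so it runs from minute 0 to minute 50.
After B (finishes minute 50), A can start at minute 50 and finishes at minute 74.
E waits on A (finishes minute 74), so it starts at minute 74 and finishes at 74 + 28 = minute 102.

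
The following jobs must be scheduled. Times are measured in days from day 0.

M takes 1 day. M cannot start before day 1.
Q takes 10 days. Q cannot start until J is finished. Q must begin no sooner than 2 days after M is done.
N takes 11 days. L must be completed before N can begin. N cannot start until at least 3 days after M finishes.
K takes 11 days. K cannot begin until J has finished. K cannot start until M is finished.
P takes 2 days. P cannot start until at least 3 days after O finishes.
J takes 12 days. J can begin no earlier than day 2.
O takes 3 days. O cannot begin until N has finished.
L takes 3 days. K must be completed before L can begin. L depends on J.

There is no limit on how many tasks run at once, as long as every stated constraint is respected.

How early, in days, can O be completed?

42

M waits on its own release at day 1, so it starts at day 1 and finishes at 1 + 1 = day 2.
J waits on its own release at day 2, so it starts at day 2 and finishes at 2 + 12 = day 14.
K needs all of J (finishes day 14); M (finishes day 2). That puts its earliest start at day 14; it finishes at 14 + 11 = day 25.
L cannot start until K (finishes day 25); J (finishes day 14). The controlling bound is day 25, so L finishes at 25 + 3 = day 28.
N needs all of L (finishes day 28); M (finishes day 2, plus 3-day gap → day 5). That puts its earliest start at day 28; it finishes at 28 + 11 = day 39.
O cannot begin until N (finishes day 39). It runs from day 39 to 39 + 3 = day 42.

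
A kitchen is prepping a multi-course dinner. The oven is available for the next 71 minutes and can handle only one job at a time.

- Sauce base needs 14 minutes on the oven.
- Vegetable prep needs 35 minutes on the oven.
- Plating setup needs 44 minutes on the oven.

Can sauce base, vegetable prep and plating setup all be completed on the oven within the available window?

No

Running back to back, the jobs need 14 + 35 + 44 = 93 minutes on the oven.
Since 93 > 71, they cannot all fit.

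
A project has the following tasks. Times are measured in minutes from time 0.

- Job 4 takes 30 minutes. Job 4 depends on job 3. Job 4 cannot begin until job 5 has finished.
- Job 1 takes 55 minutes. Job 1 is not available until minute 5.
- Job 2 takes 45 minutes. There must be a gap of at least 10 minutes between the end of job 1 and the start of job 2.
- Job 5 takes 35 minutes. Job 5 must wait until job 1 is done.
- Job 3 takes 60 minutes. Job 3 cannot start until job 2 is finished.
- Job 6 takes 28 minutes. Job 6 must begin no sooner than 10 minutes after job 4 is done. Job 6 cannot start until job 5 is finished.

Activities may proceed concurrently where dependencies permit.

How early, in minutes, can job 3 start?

After its own release at minute 5, job 1 can start at minute 5 and finishes at minute 60.
Job 2 cannot begin until job 1 (finishes minute 60, plus 10-minute gap → minute 70). It runs from minute 70 to 70 + 45 = minute 115.
Job 3 waits on job 2 (finishes minute 115), so the earliest it can start is minute 115.

115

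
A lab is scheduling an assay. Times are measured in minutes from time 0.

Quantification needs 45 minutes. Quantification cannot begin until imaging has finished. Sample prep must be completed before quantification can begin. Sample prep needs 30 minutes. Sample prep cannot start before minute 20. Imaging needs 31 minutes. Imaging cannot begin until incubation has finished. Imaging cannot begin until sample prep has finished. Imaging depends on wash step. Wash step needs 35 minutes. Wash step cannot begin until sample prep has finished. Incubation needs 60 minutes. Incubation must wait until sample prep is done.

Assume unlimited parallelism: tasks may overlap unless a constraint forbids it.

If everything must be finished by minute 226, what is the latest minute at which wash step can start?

To finish by minute 226, quantification (duration 45) must start no later than minute 181.
Imaging must finish before quantification (must start by minute 181). With a 31-minute duration, imaging must start by 181 − 31 = minute 150.
Since imaging (must start by minute 150) depends on it, wash step must finish by minute 150. Backing off its 35-minute duration gives a latest start of minute 115.

115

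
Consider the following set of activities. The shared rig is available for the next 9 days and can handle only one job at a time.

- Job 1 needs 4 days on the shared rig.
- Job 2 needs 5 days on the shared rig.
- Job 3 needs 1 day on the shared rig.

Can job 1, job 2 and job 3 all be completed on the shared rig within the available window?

Running back to back, the jobs need 4 + 5 + 1 = 10 days on the shared rig.
Since 10 > 9, they cannot all fit.

No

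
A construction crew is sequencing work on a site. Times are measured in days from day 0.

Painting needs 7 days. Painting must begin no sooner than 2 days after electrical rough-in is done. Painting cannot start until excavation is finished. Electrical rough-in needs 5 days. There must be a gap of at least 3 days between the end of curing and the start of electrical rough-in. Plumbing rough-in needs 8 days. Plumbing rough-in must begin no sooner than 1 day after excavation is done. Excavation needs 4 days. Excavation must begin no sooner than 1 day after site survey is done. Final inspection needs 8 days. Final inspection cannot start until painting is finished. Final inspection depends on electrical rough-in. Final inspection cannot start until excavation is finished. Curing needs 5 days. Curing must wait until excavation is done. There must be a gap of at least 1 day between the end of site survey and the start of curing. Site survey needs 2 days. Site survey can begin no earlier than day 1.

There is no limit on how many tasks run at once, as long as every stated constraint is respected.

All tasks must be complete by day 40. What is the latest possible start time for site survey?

Final inspection must finish by day 40; it takes 8 days, so it must start by 40 − 8 = day 32.
Painting has to be done before final inspection (must start by day 32). That means finishing by day 32, i.e. starting by 32 − 7 = day 25.
Electrical rough-in must finish in time for painting (must start by day 25, minus 2-day gap → day 23); final inspection (must start by day 32). The tightest is day 23, so electrical rough-in must start by 23 − 5 = day 18.
Curing must finish before electrical rough-in (must start by day 18, minus 3-day gap → day 15). With a 5-day duration, curing must start by 15 − 5 = day 10.
Plumbing rough-in has no dependents, so it just needs to finish by day 40. Starting by 40 − 8 = day 32 achieves that.
Excavation must finish in time for curing (must start by day 10); plumbing rough-in (must start by day 32, minus 1-day gap → day 31); painting (must start by day 25); final inspection (must start by day 32). The tightest is day 10, so excavation must start by 10 − 4 = day 6.
For site survey: excavation (must start by day 6, minus 1-day gap → day 5); curing (must start by day 10, minus 1-day gap → day 9). The most restrictive is day 5; with a 2-day duration, site survey must start by day 3.

3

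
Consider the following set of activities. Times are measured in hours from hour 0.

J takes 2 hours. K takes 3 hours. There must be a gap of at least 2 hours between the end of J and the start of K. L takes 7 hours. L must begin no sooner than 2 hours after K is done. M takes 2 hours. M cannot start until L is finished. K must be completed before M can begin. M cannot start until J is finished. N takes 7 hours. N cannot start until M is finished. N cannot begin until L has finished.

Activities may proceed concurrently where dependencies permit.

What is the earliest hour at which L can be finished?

16

Nothing blocks J, so it runs from hour 0 to hour 2.
K cannot begin until J (finishes hour 2, plus 2-hour gap → hour 4). It runs from hour 4 to 4 + 3 = hour 7.
L waits on K (finishes hour 7, plus 2-hour gap → hour 9), so it starts at hour 9 and finishes at 9 + 7 = hour 16.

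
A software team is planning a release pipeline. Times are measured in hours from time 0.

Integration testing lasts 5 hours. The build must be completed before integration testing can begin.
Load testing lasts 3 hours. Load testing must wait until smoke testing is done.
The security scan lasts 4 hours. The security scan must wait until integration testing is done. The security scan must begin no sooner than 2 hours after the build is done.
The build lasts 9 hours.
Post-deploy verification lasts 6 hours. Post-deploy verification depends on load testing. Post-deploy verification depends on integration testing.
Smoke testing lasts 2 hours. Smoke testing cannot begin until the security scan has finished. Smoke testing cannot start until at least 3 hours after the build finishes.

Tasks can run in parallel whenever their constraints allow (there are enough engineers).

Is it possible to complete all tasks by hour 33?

The build has no prerequisites, so it starts at hour 0 and finishes at hour 9.
Integration testing waits on the build (finishes hour 9), so it starts at hour 9 and finishes at 9 + 5 = hour 14.
The security scan has to wait for integration testing (finishes hour 14); the build (finishes hour 9, plus 2-hour gap → hour 11). The latest of these is hour 14, so the security scan runs hour 14 to 14 + 4 = hour 18.
Smoke testing has to wait for the security scan (finishes hour 18); the build (finishes hour 9, plus 3-hour gap → hour 12). The latest of these is hour 18, so smoke testing runs hour 18 to 18 + 2 = hour 20.
Load testing cannot begin until smoke testing (finishes hour 20). It runs from hour 20 to 20 + 3 = hour 23.
Post-deploy verification cannot start until load testing (finishes hour 23); integration testing (finishes hour 14). The controlling bound is hour 23, so post-deploy verification finishes at 23 + 6 = hour 29.
Every task is finished by hour 29, which is no later than the deadline of 33, so the schedule is feasible.

Yes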